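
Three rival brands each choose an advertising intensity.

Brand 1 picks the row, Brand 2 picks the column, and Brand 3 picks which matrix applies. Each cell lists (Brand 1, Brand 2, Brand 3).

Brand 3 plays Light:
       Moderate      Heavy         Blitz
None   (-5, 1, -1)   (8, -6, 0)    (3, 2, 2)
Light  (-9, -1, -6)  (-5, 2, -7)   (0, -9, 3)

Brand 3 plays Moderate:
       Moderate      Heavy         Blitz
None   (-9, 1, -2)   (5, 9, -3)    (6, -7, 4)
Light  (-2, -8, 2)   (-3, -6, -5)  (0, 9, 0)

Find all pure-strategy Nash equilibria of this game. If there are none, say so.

This game has no pure Nash equilibrium.

Check each profile: it is a Nash equilibrium iff no player can strictly gain by switching unilaterally.
(None, Moderate, Light): Brand 2 can switch to Blitz (1 → 2). Not NE.
(None, Moderate, Moderate): Brand 1 can switch to Light (-9 → -2). Not NE.
(None, Heavy, Light): Brand 2 can switch to Moderate (-6 → 1). Not NE.
(None, Heavy, Moderate): Brand 3 can switch to Light (-3 → 0). Not NE.
(None, Blitz, Light): Brand 3 can switch to Moderate (2 → 4). Not NE.
(None, Blitz, Moderate): Brand 2 can switch to Moderate (-7 → 1). Not NE.
(Light, Moderate, Light): Brand 1 can switch to None (-9 → -5). Not NE.
(Light, Moderate, Moderate): Brand 2 can switch to Heavy (-8 → -6). Not NE.
(Light, Heavy, Light): Brand 1 can switch to None (-5 → 8). Not NE.
(Light, Heavy, Moderate): Brand 1 can switch to None (-3 → 5). Not NE.
(Light, Blitz, Light): Brand 1 can switch to None (0 → 3). Not NE.
(Light, Blitz, Moderate): Brand 1 can switch to None (0 → 6). Not NE.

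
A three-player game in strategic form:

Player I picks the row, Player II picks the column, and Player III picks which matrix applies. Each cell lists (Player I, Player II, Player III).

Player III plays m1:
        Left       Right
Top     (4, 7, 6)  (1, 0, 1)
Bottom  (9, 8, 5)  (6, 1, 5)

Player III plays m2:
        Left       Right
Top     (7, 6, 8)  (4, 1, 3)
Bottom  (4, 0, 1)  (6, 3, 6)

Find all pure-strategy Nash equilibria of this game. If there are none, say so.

Mark each player's best response to every combination of opponents' strategies; a profile where every player is best-responding is a pure Nash equilibrium.
Player I against (Left, m1): payoffs 4, 9 → best response Bottom.
Player I against (Left, m2): payoffs 7, 4 → best response Top.
Player I against (Right, m1): payoffs 1, 6 → best response Bottom.
Player I against (Right, m2): payoffs 4, 6 → best response Bottom.
Player II against (Top, m1): payoffs 7, 0 → best response Left.
Player II against (Top, m2): payoffs 6, 1 → best response Left.
Player II against (Bottom, m1): payoffs 8, 1 → best response Left.
Player II against (Bottom, m2): payoffs 0, 3 → best response Right.
Player III against (Top, Left): payoffs 6, 8 → best response m2.
Player III against (Top, Right): payoffs 1, 3 → best response m2.
Player III against (Bottom, Left): payoffs 5, 1 → best response m1.
Player III against (Bottom, Right): payoffs 5, 6 → best response m2.
Mutual best responses: (Top, Left, m2); (Bottom, Left, m1); (Bottom, Right, m2).

Pure-strategy Nash equilibria: (Top, Left, m2), (Bottom, Left, m1), (Bottom, Right, m2)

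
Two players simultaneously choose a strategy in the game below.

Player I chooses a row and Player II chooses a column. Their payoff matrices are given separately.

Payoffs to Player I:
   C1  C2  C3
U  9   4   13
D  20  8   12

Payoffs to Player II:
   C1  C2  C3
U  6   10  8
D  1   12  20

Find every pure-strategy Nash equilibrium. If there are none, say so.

Player I against C1: payoffs 9, 20 → best response D.
Player I against C2: payoffs 4, 8 → best response D.
Player I against C3: payoffs 13, 12 → best response U.
Player II against U: payoffs 6, 10, 8 → best response C2.
Player II against D: payoffs 1, 12, 20 → best response C3.
No profile is a mutual best response for all players.

This game has no pure Nash equilibrium.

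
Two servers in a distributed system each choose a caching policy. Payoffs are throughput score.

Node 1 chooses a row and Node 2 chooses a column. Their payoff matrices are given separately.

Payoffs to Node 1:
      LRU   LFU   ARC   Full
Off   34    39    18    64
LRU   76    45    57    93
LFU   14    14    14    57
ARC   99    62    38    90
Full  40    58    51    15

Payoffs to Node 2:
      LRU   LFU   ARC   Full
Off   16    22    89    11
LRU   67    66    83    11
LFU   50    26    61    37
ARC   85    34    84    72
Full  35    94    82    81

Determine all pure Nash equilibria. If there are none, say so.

Pure-strategy Nash equilibria: (LRU, ARC); (ARC, LRU)

For each player, find the best response to each opponent profile; mutual best responses are the pure NE.
Node 1 against LRU: payoffs 34, 76, 14, 99, 40 → best response ARC.
Node 1 against LFU: payoffs 39, 45, 14, 62, 58 → best response ARC.
Node 1 against ARC: payoffs 18, 57, 14, 38, 51 → best response LRU.
Node 1 against Full: payoffs 64, 93, 57, 90, 15 → best response LRU.
Node 2 against Off: payoffs 16, 22, 89, 11 → best response ARC.
Node 2 against LRU: payoffs 67, 66, 83, 11 → best response ARC.
Node 2 against LFU: payoffs 50, 26, 61, 37 → best response ARC.
Node 2 against ARC: payoffs 85, 34, 84, 72 → best response LRU.
Node 2 against Full: payoffs 35, 94, 82, 81 → best response LFU.
Mutual best responses: (LRU, ARC); (ARC, LRU).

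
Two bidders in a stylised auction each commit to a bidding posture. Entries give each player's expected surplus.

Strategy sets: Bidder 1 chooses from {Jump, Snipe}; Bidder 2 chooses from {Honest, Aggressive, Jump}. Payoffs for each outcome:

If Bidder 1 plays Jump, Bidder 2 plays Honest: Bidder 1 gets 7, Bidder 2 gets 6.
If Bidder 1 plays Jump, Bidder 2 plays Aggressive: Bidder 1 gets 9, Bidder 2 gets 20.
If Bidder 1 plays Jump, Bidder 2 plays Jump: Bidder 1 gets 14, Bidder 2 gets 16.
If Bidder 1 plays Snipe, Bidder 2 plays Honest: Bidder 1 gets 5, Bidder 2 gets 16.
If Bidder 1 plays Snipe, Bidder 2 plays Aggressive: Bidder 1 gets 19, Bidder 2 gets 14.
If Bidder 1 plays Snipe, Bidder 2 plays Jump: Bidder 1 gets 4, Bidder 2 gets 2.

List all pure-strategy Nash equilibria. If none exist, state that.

none

Bidder 1 against Honest: payoffs 7, 5 → best response Jump.
Bidder 1 against Aggressive: payoffs 9, 19 → best response Snipe.
Bidder 1 against Jump: payoffs 14, 4 → best response Jump.
Bidder 2 against Jump: payoffs 6, 20, 16 → best response Aggressive.
Bidder 2 against Snipe: payoffs 16, 14, 2 → best response Honest.
No profile is a mutual best response for all players.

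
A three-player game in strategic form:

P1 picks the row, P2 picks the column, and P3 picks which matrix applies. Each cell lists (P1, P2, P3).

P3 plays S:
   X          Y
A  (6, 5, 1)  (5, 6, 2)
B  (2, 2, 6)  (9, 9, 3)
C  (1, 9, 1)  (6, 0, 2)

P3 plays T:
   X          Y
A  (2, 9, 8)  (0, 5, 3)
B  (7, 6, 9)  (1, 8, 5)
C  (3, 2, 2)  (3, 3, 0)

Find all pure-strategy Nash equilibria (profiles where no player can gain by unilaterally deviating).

Check each profile: it is a Nash equilibrium iff no player can strictly gain by switching unilaterally.
(A, X, S): P2 can switch to Y (5 → 6). Not NE.
(A, X, T): P1 can switch to B (2 → 7). Not NE.
(A, Y, S): P1 can switch to B (5 → 9). Not NE.
(A, Y, T): P1 can switch to B (0 → 1). Not NE.
(B, X, S): P1 can switch to A (2 → 6). Not NE.
(B, X, T): P2 can switch to Y (6 → 8). Not NE.
(B, Y, S): P3 can switch to T (3 → 5). Not NE.
(B, Y, T): P1 can switch to C (1 → 3). Not NE.
(C, X, S): P1 can switch to A (1 → 6). Not NE.
(C, X, T): P1 can switch to B (3 → 7). Not NE.
(The remaining 2 profiles each have a profitable deviation by the same check.)

There is no pure-strategy Nash equilibrium.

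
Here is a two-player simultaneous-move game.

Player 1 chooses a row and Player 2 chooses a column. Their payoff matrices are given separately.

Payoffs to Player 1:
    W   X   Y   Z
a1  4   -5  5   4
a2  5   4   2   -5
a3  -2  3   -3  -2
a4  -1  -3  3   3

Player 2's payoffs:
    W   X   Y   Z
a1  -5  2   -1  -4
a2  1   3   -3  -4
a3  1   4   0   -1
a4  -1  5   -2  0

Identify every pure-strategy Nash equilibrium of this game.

The unique pure-strategy Nash equilibrium is (a2, X).

Player 1 against W: payoffs 4, 5, -2, -1 → best response a2.
Player 1 against X: payoffs -5, 4, 3, -3 → best response a2.
Player 1 against Y: payoffs 5, 2, -3, 3 → best response a1.
Player 1 against Z: payoffs 4, -5, -2, 3 → best response a1.
Player 2 against a1: payoffs -5, 2, -1, -4 → best response X.
Player 2 against a2: payoffs 1, 3, -3, -4 → best response X.
Player 2 against a3: payoffs 1, 4, 0, -1 → best response X.
Player 2 against a4: payoffs -1, 5, -2, 0 → best response X.
Mutual best responses: (a2, X).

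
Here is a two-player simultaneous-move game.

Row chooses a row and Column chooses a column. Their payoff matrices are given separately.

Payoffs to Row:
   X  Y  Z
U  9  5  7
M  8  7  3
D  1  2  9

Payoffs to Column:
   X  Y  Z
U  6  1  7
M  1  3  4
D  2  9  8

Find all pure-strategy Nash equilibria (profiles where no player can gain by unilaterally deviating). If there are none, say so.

This game has no pure Nash equilibrium.

Check each profile: it is a Nash equilibrium iff no player can strictly gain by switching unilaterally.
(U, X): Column can switch to Z (6 → 7). Not NE.
(U, Y): Row can switch to M (5 → 7). Not NE.
(U, Z): Row can switch to D (7 → 9). Not NE.
(M, X): Row can switch to U (8 → 9). Not NE.
(M, Y): Column can switch to Z (3 → 4). Not NE.
(M, Z): Row can switch to U (3 → 7). Not NE.
(D, X): Row can switch to U (1 → 9). Not NE.
(D, Y): Row can switch to U (2 → 5). Not NE.
(The remaining 1 profile has a profitable deviation by the same check.)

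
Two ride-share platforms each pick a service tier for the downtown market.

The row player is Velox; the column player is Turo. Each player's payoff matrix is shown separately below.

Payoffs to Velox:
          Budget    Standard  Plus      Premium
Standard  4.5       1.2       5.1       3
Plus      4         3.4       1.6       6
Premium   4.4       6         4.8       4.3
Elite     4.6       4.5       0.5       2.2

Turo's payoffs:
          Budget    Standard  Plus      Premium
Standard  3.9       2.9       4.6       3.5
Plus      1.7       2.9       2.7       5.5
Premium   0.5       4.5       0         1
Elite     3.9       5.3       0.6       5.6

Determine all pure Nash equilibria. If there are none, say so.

Check each profile: it is a Nash equilibrium iff no player can strictly gain by switching unilaterally.
(Standard, Budget): Velox can switch to Elite (4.5 → 4.6). Not NE.
(Standard, Standard): Velox can switch to Plus (1.2 → 3.4). Not NE.
(Standard, Plus): Velox gets 5.1, best alternative 4.8; Turo gets 4.6, best alternative 3.9. No profitable deviation — NE.
(Standard, Premium): Velox can switch to Plus (3 → 6). Not NE.
(Plus, Budget): Velox can switch to Standard (4 → 4.5). Not NE.
(Plus, Standard): Velox can switch to Premium (3.4 → 6). Not NE.
(Plus, Plus): Velox can switch to Standard (1.6 → 5.1). Not NE.
(Plus, Premium): Velox gets 6, best alternative 4.3; Turo gets 5.5, best alternative 2.9. No profitable deviation — NE.
(Premium, Standard): Velox gets 6, best alternative 4.5; Turo gets 4.5, best alternative 1. No profitable deviation — NE.
(The remaining 7 profiles each have a profitable deviation by the same check.)

The pure Nash equilibria are (Standard, Plus); (Plus, Premium); (Premium, Standard).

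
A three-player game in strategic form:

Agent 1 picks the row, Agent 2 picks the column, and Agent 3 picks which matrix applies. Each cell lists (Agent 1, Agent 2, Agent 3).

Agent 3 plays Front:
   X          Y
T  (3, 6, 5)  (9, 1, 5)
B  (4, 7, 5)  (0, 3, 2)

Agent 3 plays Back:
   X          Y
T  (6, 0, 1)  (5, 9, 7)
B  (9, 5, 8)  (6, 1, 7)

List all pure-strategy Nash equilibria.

(T, X, Front): Agent 1 can switch to B (3 → 4). Not NE.
(T, X, Back): Agent 1 can switch to B (6 → 9). Not NE.
(T, Y, Front): Agent 2 can switch to X (1 → 6). Not NE.
(T, Y, Back): Agent 1 can switch to B (5 → 6). Not NE.
(B, X, Front): Agent 3 can switch to Back (5 → 8). Not NE.
(B, X, Back): Agent 1 gets 9, best alternative 6; Agent 2 gets 5, best alternative 1; Agent 3 gets 8, best alternative 5. No profitable deviation — NE.
(B, Y, Front): Agent 1 can switch to T (0 → 9). Not NE.
(B, Y, Back): Agent 2 can switch to X (1 → 5). Not NE.

(B, X, Back)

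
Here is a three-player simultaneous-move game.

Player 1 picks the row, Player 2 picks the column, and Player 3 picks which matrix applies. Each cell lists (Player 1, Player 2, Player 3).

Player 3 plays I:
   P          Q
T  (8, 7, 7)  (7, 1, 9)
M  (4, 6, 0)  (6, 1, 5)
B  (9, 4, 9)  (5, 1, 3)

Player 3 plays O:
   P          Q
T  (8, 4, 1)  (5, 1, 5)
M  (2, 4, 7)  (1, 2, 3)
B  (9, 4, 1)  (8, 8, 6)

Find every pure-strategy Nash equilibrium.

(T, P, I): Player 1 can switch to B (8 → 9). Not NE.
(T, P, O): Player 1 can switch to B (8 → 9). Not NE.
(T, Q, I): Player 2 can switch to P (1 → 7). Not NE.
(T, Q, O): Player 1 can switch to B (5 → 8). Not NE.
(M, P, I): Player 1 can switch to T (4 → 8). Not NE.
(M, P, O): Player 1 can switch to T (2 → 8). Not NE.
(M, Q, I): Player 1 can switch to T (6 → 7). Not NE.
(M, Q, O): Player 1 can switch to T (1 → 5). Not NE.
(B, P, I): Player 1 gets 9, best alternative 8; Player 2 gets 4, best alternative 1; Player 3 gets 9, best alternative 1. No profitable deviation — NE.
(B, Q, O): Player 1 gets 8, best alternative 5; Player 2 gets 8, best alternative 4; Player 3 gets 6, best alternative 3. No profitable deviation — NE.
(The remaining 2 profiles each have a profitable deviation by the same check.)

The pure Nash equilibria are (B, P, I); (B, Q, O).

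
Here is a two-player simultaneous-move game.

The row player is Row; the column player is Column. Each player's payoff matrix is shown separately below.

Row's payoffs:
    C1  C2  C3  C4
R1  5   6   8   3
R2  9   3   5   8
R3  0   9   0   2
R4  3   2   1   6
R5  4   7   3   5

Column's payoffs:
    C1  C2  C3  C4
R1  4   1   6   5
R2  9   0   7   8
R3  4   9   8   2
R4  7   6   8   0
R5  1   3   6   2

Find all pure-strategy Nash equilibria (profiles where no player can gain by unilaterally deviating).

(R1, C1): Row can switch to R2 (5 → 9). Not NE.
(R1, C2): Row can switch to R3 (6 → 9). Not NE.
(R1, C3): Row gets 8, best alternative 5; Column gets 6, best alternative 5. No profitable deviation — NE.
(R1, C4): Row can switch to R2 (3 → 8). Not NE.
(R2, C1): Row gets 9, best alternative 5; Column gets 9, best alternative 8. No profitable deviation — NE.
(R2, C2): Row can switch to R1 (3 → 6). Not NE.
(R2, C3): Row can switch to R1 (5 → 8). Not NE.
(R2, C4): Column can switch to C1 (8 → 9). Not NE.
(R3, C1): Row can switch to R1 (0 → 5). Not NE.
(R3, C2): Row gets 9, best alternative 7; Column gets 9, best alternative 8. No profitable deviation — NE.
(R3, C3): Row can switch to R1 (0 → 8). Not NE.
(The remaining 9 profiles each have a profitable deviation by the same check.)

Pure-strategy Nash equilibria: (R1, C3) and (R2, C1) and (R3, C2)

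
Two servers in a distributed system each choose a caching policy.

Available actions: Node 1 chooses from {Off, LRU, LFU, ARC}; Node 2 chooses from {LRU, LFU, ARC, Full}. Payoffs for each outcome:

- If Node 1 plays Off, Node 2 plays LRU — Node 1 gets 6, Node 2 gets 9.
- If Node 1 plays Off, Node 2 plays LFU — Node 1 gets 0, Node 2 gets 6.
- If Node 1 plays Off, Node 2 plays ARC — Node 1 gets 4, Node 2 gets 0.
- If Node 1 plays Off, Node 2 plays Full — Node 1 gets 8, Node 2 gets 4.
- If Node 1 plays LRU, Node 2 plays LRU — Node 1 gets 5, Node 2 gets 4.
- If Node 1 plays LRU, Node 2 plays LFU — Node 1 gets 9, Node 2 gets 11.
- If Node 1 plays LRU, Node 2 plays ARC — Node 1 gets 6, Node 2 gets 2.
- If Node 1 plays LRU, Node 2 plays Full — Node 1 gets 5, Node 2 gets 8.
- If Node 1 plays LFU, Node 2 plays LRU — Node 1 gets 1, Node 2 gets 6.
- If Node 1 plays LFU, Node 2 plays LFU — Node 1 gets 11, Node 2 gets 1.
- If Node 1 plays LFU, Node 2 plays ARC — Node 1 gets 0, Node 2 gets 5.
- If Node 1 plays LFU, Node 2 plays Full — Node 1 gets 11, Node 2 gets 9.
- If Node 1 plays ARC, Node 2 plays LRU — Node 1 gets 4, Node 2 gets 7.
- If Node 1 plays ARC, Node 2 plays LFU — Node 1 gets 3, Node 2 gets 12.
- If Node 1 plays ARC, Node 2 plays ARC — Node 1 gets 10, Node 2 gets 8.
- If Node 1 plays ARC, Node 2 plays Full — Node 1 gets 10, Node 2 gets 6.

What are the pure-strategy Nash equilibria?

(Off, LRU); (LFU, Full)

(Off, LRU): Node 1 gets 6, best alternative 5; Node 2 gets 9, best alternative 6. No profitable deviation — NE.
(Off, LFU): Node 1 can switch to LRU (0 → 9). Not NE.
(Off, ARC): Node 1 can switch to LRU (4 → 6). Not NE.
(Off, Full): Node 1 can switch to LFU (8 → 11). Not NE.
(LRU, LRU): Node 1 can switch to Off (5 → 6). Not NE.
(LRU, LFU): Node 1 can switch to LFU (9 → 11). Not NE.
(LRU, ARC): Node 1 can switch to ARC (6 → 10). Not NE.
(LRU, Full): Node 1 can switch to Off (5 → 8). Not NE.
(LFU, LRU): Node 1 can switch to Off (1 → 6). Not NE.
(LFU, LFU): Node 2 can switch to LRU (1 → 6). Not NE.
(LFU, ARC): Node 1 can switch to Off (0 → 4). Not NE.
(LFU, Full): Node 1 gets 11, best alternative 10; Node 2 gets 9, best alternative 6. No profitable deviation — NE.
(ARC, LRU): Node 1 can switch to Off (4 → 6). Not NE.
(ARC, LFU): Node 1 can switch to LRU (3 → 9). Not NE.
(The remaining 2 profiles each have a profitable deviation by the same check.)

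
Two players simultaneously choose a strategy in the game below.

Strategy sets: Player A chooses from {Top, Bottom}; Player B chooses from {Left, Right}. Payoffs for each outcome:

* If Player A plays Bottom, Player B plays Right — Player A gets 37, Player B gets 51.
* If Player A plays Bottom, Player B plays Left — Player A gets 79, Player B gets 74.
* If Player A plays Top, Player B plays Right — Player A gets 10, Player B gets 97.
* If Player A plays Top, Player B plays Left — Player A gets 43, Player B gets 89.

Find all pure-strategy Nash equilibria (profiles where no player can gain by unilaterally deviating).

Pure NE: (Bottom, Left)

Check each profile: it is a Nash equilibrium iff no player can strictly gain by switching unilaterally.
(Top, Left): Player A can switch to Bottom (43 → 79). Not NE.
(Top, Right): Player A can switch to Bottom (10 → 37). Not NE.
(Bottom, Left): Player A gets 79, best alternative 43; Player B gets 74, best alternative 51. No profitable deviation — NE.
(Bottom, Right): Player B can switch to Left (51 → 74). Not NE.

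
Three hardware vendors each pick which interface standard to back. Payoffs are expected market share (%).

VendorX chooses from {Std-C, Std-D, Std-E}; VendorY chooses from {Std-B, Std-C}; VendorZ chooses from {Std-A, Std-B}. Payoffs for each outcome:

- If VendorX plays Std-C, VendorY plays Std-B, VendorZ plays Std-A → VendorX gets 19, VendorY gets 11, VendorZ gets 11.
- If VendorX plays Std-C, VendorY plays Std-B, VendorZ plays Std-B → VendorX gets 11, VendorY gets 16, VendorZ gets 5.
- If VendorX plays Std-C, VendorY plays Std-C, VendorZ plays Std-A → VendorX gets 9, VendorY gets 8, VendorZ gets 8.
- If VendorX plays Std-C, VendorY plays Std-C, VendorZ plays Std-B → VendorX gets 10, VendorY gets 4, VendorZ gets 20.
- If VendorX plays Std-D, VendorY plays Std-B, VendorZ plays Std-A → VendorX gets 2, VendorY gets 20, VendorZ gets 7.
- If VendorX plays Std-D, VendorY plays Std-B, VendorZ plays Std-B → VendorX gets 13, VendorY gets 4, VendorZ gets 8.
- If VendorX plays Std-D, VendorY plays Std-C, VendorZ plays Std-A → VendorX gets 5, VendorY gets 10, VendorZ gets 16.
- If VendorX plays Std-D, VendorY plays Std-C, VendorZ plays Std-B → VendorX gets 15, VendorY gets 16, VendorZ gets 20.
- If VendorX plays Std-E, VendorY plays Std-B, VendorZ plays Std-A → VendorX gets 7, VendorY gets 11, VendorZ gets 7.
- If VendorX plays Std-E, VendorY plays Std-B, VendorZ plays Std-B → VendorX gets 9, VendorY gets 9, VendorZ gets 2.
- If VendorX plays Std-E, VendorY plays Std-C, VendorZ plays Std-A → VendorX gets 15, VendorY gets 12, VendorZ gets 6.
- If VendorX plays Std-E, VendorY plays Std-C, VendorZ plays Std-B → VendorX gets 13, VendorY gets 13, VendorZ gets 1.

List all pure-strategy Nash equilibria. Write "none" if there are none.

VendorX against (Std-B, Std-A): payoffs 19, 2, 7 → best response Std-C.
VendorX against (Std-B, Std-B): payoffs 11, 13, 9 → best response Std-D.
VendorX against (Std-C, Std-A): payoffs 9, 5, 15 → best response Std-E.
VendorX against (Std-C, Std-B): payoffs 10, 15, 13 → best response Std-D.
VendorY against (Std-C, Std-A): payoffs 11, 8 → best response Std-B.
VendorY against (Std-C, Std-B): payoffs 16, 4 → best response Std-B.
VendorY against (Std-D, Std-A): payoffs 20, 10 → best response Std-B.
VendorY against (Std-D, Std-B): payoffs 4, 16 → best response Std-C.
VendorY against (Std-E, Std-A): payoffs 11, 12 → best response Std-C.
VendorY against (Std-E, Std-B): payoffs 9, 13 → best response Std-C.
VendorZ against (Std-C, Std-B): payoffs 11, 5 → best response Std-A.
VendorZ against (Std-C, Std-C): payoffs 8, 20 → best response Std-B.
VendorZ against (Std-D, Std-B): payoffs 7, 8 → best response Std-B.
VendorZ against (Std-D, Std-C): payoffs 16, 20 → best response Std-B.
VendorZ against (Std-E, Std-B): payoffs 7, 2 → best response Std-A.
VendorZ against (Std-E, Std-C): payoffs 6, 1 → best response Std-A.
Mutual best responses: (Std-C, Std-B, Std-A); (Std-D, Std-C, Std-B); (Std-E, Std-C, Std-A).

The pure Nash equilibria are (Std-C, Std-B, Std-A) and (Std-D, Std-C, Std-B) and (Std-E, Std-C, Std-A).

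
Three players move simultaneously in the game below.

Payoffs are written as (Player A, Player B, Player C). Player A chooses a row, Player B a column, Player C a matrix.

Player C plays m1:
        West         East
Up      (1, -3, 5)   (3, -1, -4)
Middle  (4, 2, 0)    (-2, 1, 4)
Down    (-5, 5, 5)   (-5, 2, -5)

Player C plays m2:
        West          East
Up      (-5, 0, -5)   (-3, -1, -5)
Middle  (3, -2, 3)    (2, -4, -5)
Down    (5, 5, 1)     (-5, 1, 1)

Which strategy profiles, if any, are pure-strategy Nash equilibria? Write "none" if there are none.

Pure NE: (Up, East, m1)

For each strategy profile, look for a profitable unilateral deviation.
(Up, West, m1): Player A can switch to Middle (1 → 4). Not NE.
(Up, West, m2): Player A can switch to Middle (-5 → 3). Not NE.
(Up, East, m1): Player A gets 3, best alternative -2; Player B gets -1, best alternative -3; Player C gets -4, best alternative -5. No profitable deviation — NE.
(Up, East, m2): Player A can switch to Middle (-3 → 2). Not NE.
(Middle, West, m1): Player C can switch to m2 (0 → 3). Not NE.
(Middle, West, m2): Player A can switch to Down (3 → 5). Not NE.
(Middle, East, m1): Player A can switch to Up (-2 → 3). Not NE.
(Middle, East, m2): Player B can switch to West (-4 → -2). Not NE.
(Down, West, m1): Player A can switch to Up (-5 → 1). Not NE.
(Down, West, m2): Player C can switch to m1 (1 → 5). Not NE.
(Down, East, m1): Player A can switch to Up (-5 → 3). Not NE.
(Down, East, m2): Player A can switch to Up (-5 → -3). Not NE.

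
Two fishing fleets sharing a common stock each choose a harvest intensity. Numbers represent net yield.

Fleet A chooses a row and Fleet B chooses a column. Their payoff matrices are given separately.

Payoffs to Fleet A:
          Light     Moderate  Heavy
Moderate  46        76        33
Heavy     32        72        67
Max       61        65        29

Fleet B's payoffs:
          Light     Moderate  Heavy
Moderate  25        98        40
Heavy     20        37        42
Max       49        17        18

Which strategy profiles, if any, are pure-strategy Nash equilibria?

For each player, find the best response to each opponent profile; mutual best responses are the pure NE.
Fleet A against Light: payoffs 46, 32, 61 → best response Max.
Fleet A against Moderate: payoffs 76, 72, 65 → best response Moderate.
Fleet A against Heavy: payoffs 33, 67, 29 → best response Heavy.
Fleet B against Moderate: payoffs 25, 98, 40 → best response Moderate.
Fleet B against Heavy: payoffs 20, 37, 42 → best response Heavy.
Fleet B against Max: payoffs 49, 17, 18 → best response Light.
Mutual best responses: (Moderate, Moderate); (Heavy, Heavy); (Max, Light).

The pure Nash equilibria are (Moderate, Moderate) and (Heavy, Heavy) and (Max, Light).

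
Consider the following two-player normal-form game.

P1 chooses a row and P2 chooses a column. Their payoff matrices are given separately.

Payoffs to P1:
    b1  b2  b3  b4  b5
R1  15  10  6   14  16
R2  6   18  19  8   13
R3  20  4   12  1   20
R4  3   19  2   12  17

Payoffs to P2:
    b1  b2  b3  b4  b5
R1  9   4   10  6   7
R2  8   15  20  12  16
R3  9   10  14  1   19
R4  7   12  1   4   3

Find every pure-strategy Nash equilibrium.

The pure Nash equilibria are (R2, b3), (R3, b5), (R4, b2).

P1 against b1: payoffs 15, 6, 20, 3 → best response R3.
P1 against b2: payoffs 10, 18, 4, 19 → best response R4.
P1 against b3: payoffs 6, 19, 12, 2 → best response R2.
P1 against b4: payoffs 14, 8, 1, 12 → best response R1.
P1 against b5: payoffs 16, 13, 20, 17 → best response R3.
P2 against R1: payoffs 9, 4, 10, 6, 7 → best response b3.
P2 against R2: payoffs 8, 15, 20, 12, 16 → best response b3.
P2 against R3: payoffs 9, 10, 14, 1, 19 → best response b5.
P2 against R4: payoffs 7, 12, 1, 4, 3 → best response b2.
Mutual best responses: (R2, b3); (R3, b5); (R4, b2).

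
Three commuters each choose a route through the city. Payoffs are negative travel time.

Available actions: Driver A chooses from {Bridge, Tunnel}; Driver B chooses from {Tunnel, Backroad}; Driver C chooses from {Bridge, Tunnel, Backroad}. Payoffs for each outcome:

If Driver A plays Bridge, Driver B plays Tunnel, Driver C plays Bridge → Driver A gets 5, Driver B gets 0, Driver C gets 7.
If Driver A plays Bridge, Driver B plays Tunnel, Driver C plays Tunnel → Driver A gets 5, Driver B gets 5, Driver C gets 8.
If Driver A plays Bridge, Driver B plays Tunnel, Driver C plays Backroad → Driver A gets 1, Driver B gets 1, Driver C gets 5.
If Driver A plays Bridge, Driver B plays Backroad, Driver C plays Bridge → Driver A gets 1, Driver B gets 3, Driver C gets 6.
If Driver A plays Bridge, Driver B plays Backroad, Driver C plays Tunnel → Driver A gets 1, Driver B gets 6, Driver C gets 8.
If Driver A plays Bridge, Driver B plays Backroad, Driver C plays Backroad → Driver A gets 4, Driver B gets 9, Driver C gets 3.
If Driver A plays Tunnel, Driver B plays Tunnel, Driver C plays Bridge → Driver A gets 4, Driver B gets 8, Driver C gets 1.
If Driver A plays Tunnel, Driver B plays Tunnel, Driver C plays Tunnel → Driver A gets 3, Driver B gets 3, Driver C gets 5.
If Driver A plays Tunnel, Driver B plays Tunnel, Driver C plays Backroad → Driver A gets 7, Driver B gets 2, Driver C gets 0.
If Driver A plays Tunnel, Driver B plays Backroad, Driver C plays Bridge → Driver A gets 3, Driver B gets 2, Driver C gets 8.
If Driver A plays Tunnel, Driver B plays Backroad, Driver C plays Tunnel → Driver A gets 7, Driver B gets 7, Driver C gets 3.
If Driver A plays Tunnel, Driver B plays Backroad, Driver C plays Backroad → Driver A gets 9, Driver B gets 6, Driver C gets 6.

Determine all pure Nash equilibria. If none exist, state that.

This game has no pure Nash equilibrium.

(Bridge, Tunnel, Bridge): Driver B can switch to Backroad (0 → 3). Not NE.
(Bridge, Tunnel, Tunnel): Driver B can switch to Backroad (5 → 6). Not NE.
(Bridge, Tunnel, Backroad): Driver A can switch to Tunnel (1 → 7). Not NE.
(Bridge, Backroad, Bridge): Driver A can switch to Tunnel (1 → 3). Not NE.
(Bridge, Backroad, Tunnel): Driver A can switch to Tunnel (1 → 7). Not NE.
(Bridge, Backroad, Backroad): Driver A can switch to Tunnel (4 → 9). Not NE.
(Tunnel, Tunnel, Bridge): Driver A can switch to Bridge (4 → 5). Not NE.
(Tunnel, Tunnel, Tunnel): Driver A can switch to Bridge (3 → 5). Not NE.
(Tunnel, Tunnel, Backroad): Driver B can switch to Backroad (2 → 6). Not NE.
(Tunnel, Backroad, Bridge): Driver B can switch to Tunnel (2 → 8). Not NE.
(Tunnel, Backroad, Tunnel): Driver C can switch to Bridge (3 → 8). Not NE.
(Tunnel, Backroad, Backroad): Driver C can switch to Bridge (6 → 8). Not NE.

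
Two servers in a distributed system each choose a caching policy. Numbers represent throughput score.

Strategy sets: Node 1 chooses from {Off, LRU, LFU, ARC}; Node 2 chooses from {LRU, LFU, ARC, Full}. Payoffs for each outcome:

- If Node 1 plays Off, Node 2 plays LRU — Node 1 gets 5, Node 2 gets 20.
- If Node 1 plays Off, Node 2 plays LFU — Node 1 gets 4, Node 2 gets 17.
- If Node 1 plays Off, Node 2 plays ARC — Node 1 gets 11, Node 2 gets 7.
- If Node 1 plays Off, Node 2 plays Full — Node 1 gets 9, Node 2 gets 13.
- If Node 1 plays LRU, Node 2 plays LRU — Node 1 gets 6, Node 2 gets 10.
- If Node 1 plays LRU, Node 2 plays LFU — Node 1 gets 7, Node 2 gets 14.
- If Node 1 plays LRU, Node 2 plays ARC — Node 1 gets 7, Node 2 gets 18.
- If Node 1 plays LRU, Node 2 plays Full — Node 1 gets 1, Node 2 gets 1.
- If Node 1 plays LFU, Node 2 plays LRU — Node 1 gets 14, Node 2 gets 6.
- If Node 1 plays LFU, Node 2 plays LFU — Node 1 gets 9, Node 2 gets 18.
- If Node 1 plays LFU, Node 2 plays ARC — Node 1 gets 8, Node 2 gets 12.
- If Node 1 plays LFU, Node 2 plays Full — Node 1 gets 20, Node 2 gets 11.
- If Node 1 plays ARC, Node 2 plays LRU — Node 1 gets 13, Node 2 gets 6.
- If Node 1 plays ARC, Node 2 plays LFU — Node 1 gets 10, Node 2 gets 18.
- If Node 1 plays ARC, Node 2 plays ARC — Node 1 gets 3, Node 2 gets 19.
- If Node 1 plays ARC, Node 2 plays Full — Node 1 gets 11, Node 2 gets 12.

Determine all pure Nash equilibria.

none

Node 1 against LRU: payoffs 5, 6, 14, 13 → best response LFU.
Node 1 against LFU: payoffs 4, 7, 9, 10 → best response ARC.
Node 1 against ARC: payoffs 11, 7, 8, 3 → best response Off.
Node 1 against Full: payoffs 9, 1, 20, 11 → best response LFU.
Node 2 against Off: payoffs 20, 17, 7, 13 → best response LRU.
Node 2 against LRU: payoffs 10, 14, 18, 1 → best response ARC.
Node 2 against LFU: payoffs 6, 18, 12, 11 → best response LFU.
Node 2 against ARC: payoffs 6, 18, 19, 12 → best response ARC.
No profile is a mutual best response for all players.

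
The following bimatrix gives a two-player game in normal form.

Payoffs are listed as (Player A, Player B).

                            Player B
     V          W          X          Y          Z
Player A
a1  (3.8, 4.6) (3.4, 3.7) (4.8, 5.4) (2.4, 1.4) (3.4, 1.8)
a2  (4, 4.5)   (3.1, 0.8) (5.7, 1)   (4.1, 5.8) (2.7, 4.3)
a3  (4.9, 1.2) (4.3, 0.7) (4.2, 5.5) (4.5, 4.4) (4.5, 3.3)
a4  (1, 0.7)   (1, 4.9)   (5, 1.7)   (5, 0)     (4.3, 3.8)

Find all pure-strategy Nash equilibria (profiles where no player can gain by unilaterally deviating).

No pure-strategy Nash equilibrium.

Check each profile: it is a Nash equilibrium iff no player can strictly gain by switching unilaterally.
(a1, V): Player A can switch to a2 (3.8 → 4). Not NE.
(a1, W): Player A can switch to a3 (3.4 → 4.3). Not NE.
(a1, X): Player A can switch to a2 (4.8 → 5.7). Not NE.
(a1, Y): Player A can switch to a2 (2.4 → 4.1). Not NE.
(a1, Z): Player A can switch to a3 (3.4 → 4.5). Not NE.
(a2, V): Player A can switch to a3 (4 → 4.9). Not NE.
(a2, W): Player A can switch to a1 (3.1 → 3.4). Not NE.
(a2, X): Player B can switch to V (1 → 4.5). Not NE.
(a2, Y): Player A can switch to a3 (4.1 → 4.5). Not NE.
(a2, Z): Player A can switch to a1 (2.7 → 3.4). Not NE.
(The remaining 10 profiles each have a profitable deviation by the same check.)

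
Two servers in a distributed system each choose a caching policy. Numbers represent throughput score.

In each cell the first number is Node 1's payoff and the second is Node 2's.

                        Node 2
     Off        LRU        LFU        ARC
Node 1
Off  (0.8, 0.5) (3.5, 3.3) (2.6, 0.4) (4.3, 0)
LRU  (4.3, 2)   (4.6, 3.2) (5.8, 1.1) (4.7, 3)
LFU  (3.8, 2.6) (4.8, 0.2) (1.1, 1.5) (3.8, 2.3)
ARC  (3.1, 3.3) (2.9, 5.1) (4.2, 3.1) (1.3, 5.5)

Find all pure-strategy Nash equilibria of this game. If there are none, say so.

(Off, Off): Node 1 can switch to LRU (0.8 → 4.3). Not NE.
(Off, LRU): Node 1 can switch to LRU (3.5 → 4.6). Not NE.
(Off, LFU): Node 1 can switch to LRU (2.6 → 5.8). Not NE.
(Off, ARC): Node 1 can switch to LRU (4.3 → 4.7). Not NE.
(LRU, Off): Node 2 can switch to LRU (2 → 3.2). Not NE.
(LRU, LRU): Node 1 can switch to LFU (4.6 → 4.8). Not NE.
(The remaining 10 profiles each have a profitable deviation by the same check.)

No pure-strategy Nash equilibrium.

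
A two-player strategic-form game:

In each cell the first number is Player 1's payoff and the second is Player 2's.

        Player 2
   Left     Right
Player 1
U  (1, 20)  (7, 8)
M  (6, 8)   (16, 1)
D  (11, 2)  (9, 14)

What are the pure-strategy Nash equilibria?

No pure-strategy Nash equilibrium.

Check each profile: it is a Nash equilibrium iff no player can strictly gain by switching unilaterally.
(U, Left): Player 1 can switch to M (1 → 6). Not NE.
(U, Right): Player 1 can switch to M (7 → 16). Not NE.
(M, Left): Player 1 can switch to D (6 → 11). Not NE.
(M, Right): Player 2 can switch to Left (1 → 8). Not NE.
(D, Left): Player 2 can switch to Right (2 → 14). Not NE.
(D, Right): Player 1 can switch to M (9 → 16). Not NE.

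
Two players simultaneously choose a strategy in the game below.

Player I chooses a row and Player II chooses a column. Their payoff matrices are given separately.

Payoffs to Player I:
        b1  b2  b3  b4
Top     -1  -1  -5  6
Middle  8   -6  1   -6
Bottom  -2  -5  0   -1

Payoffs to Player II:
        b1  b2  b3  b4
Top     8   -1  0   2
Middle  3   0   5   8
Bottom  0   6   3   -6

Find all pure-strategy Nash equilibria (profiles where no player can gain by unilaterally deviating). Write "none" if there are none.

Mark each player's best response to every combination of opponents' strategies; a profile where every player is best-responding is a pure Nash equilibrium.
Player I against b1: payoffs -1, 8, -2 → best response Middle.
Player I against b2: payoffs -1, -6, -5 → best response Top.
Player I against b3: payoffs -5, 1, 0 → best response Middle.
Player I against b4: payoffs 6, -6, -1 → best response Top.
Player II against Top: payoffs 8, -1, 0, 2 → best response b1.
Player II against Middle: payoffs 3, 0, 5, 8 → best response b4.
Player II against Bottom: payoffs 0, 6, 3, -6 → best response b2.
No profile is a mutual best response for all players.

There is no pure-strategy Nash equilibrium.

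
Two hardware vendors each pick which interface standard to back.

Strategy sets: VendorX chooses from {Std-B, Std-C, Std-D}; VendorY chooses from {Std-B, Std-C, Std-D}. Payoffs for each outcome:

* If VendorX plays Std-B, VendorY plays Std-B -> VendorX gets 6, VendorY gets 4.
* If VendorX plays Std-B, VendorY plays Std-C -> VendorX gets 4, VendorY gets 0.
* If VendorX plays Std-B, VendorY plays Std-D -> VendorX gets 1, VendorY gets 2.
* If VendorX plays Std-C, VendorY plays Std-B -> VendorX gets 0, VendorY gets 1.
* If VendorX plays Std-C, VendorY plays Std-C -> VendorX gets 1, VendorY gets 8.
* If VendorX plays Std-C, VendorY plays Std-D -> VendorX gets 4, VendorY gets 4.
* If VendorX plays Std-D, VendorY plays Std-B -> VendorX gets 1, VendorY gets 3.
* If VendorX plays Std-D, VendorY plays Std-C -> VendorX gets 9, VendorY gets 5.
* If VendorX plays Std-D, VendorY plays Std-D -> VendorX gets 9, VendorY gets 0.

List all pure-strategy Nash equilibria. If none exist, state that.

(Std-B, Std-B): VendorX gets 6, best alternative 1; VendorY gets 4, best alternative 2. No profitable deviation — NE.
(Std-B, Std-C): VendorX can switch to Std-D (4 → 9). Not NE.
(Std-B, Std-D): VendorX can switch to Std-C (1 → 4). Not NE.
(Std-C, Std-B): VendorX can switch to Std-B (0 → 6). Not NE.
(Std-C, Std-C): VendorX can switch to Std-B (1 → 4). Not NE.
(Std-C, Std-D): VendorX can switch to Std-D (4 → 9). Not NE.
(Std-D, Std-B): VendorX can switch to Std-B (1 → 6). Not NE.
(Std-D, Std-C): VendorX gets 9, best alternative 4; VendorY gets 5, best alternative 3. No profitable deviation — NE.
(The remaining 1 profile has a profitable deviation by the same check.)

Pure-strategy Nash equilibria: (Std-B, Std-B); (Std-D, Std-C)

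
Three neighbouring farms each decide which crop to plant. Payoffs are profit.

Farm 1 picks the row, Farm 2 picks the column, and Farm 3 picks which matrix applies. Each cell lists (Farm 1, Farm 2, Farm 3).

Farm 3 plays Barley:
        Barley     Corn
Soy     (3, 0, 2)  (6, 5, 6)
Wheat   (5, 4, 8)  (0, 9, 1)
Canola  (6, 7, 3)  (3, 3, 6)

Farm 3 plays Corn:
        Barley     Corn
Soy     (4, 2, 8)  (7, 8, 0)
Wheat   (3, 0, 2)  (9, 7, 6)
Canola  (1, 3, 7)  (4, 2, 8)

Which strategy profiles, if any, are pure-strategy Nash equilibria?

Pure-strategy Nash equilibria: (Soy, Corn, Barley) and (Wheat, Corn, Corn)

(Soy, Barley, Barley): Farm 1 can switch to Wheat (3 → 5). Not NE.
(Soy, Barley, Corn): Farm 2 can switch to Corn (2 → 8). Not NE.
(Soy, Corn, Barley): Farm 1 gets 6, best alternative 3; Farm 2 gets 5, best alternative 0; Farm 3 gets 6, best alternative 0. No profitable deviation — NE.
(Soy, Corn, Corn): Farm 1 can switch to Wheat (7 → 9). Not NE.
(Wheat, Barley, Barley): Farm 1 can switch to Canola (5 → 6). Not NE.
(Wheat, Barley, Corn): Farm 1 can switch to Soy (3 → 4). Not NE.
(Wheat, Corn, Barley): Farm 1 can switch to Soy (0 → 6). Not NE.
(Wheat, Corn, Corn): Farm 1 gets 9, best alternative 7; Farm 2 gets 7, best alternative 0; Farm 3 gets 6, best alternative 1. No profitable deviation — NE.
(Canola, Barley, Barley): Farm 3 can switch to Corn (3 → 7). Not NE.
(Canola, Barley, Corn): Farm 1 can switch to Soy (1 → 4). Not NE.
(Canola, Corn, Barley): Farm 1 can switch to Soy (3 → 6). Not NE.
(Canola, Corn, Corn): Farm 1 can switch to Soy (4 → 7). Not NE.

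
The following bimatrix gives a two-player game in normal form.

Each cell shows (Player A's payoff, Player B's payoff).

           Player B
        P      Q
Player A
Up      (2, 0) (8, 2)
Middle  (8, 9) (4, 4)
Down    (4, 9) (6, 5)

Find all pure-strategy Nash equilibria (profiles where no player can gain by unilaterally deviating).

Pure-strategy Nash equilibria: (Up, Q); (Middle, P)

Mark each player's best response to every combination of opponents' strategies; a profile where every player is best-responding is a pure Nash equilibrium.
Player A against P: payoffs 2, 8, 4 → best response Middle.
Player A against Q: payoffs 8, 4, 6 → best response Up.
Player B against Up: payoffs 0, 2 → best response Q.
Player B against Middle: payoffs 9, 4 → best response P.
Player B against Down: payoffs 9, 5 → best response P.
Mutual best responses: (Up, Q); (Middle, P).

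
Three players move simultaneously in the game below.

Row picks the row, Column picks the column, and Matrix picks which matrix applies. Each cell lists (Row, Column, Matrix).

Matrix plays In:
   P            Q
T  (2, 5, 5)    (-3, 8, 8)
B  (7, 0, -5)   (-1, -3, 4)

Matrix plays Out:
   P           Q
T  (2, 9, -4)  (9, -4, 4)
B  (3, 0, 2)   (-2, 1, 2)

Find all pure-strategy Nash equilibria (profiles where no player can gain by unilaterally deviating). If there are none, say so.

There is no pure-strategy Nash equilibrium.

Row against (P, In): payoffs 2, 7 → best response B.
Row against (P, Out): payoffs 2, 3 → best response B.
Row against (Q, In): payoffs -3, -1 → best response B.
Row against (Q, Out): payoffs 9, -2 → best response T.
Column against (T, In): payoffs 5, 8 → best response Q.
Column against (T, Out): payoffs 9, -4 → best response P.
Column against (B, In): payoffs 0, -3 → best response P.
Column against (B, Out): payoffs 0, 1 → best response Q.
Matrix against (T, P): payoffs 5, -4 → best response In.
Matrix against (T, Q): payoffs 8, 4 → best response In.
Matrix against (B, P): payoffs -5, 2 → best response Out.
Matrix against (B, Q): payoffs 4, 2 → best response In.
No profile is a mutual best response for all players.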